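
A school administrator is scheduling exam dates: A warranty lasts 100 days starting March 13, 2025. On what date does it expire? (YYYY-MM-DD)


Start: 2025-03-13
Adding 100 days
Days remaining in March: 18
After March: 82 days still to add
April 2025: 30 days, 52 remaining
May 2025: 31 days, 21 remaining
June 2025 has 30 days, need 21
Result: 2025-06-21

2025-06-21


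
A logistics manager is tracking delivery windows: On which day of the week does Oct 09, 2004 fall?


Date: 2004-10-09
January 1, 2004 is a Thursday
Day of year: 283
Offset from Jan 1: 282 days
282 mod 7 = 2
Result: Saturday

Saturday


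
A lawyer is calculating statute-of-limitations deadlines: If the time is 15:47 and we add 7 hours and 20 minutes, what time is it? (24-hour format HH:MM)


Start time: 15:47
Adding: 7 hours 20 minutes
Minutes: 47 + 20 = 67
Minute overflow: 67 >= 60, so carry 1 hour, minutes = 7
Hours: 15 + 7 + 1 = 23
Result: 23:07

23:07


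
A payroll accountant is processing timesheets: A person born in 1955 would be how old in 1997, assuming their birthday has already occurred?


Birth year: 1955
Current year: 1997
Age = current year - birth year
Age = 1997 - 1955 = 42

42


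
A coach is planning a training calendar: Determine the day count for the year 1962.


Year: 1962
Check leap year rules:
Divisible by 4? No
1962 is not a leap year
Days: 365

365


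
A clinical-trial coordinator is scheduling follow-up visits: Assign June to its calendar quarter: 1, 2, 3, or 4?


Month: June (month 6)
Q1: January-March (months 1-3)
Q2: April-June (months 4-6)
Q3: July-September (months 7-9)
Q4: October-December (months 10-12)
Month 6 falls in Q2

2


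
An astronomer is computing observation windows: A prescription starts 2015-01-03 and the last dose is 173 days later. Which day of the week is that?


Start: 2015-01-03 (Saturday)
Step 1 - find target date: add 173 days
  2015-01-03 + 173 days = 2015-06-25
Step 2 - day of week:
  173 mod 7 = 5
  Saturday + 5 days -> Thursday
Result: Thursday (2015-06-25)

Thursday


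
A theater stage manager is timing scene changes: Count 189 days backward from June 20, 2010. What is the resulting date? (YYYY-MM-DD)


Start: 2010-06-20
Subtracting 189 days
Days already passed in June: 20
After going back through June: 169 more days to subtract
May 2010: 31 days, 138 remaining
April 2010: 30 days, 108 remaining
March 2010: 31 days, 77 remaining
February 2010: 28 days, 49 remaining
Result: 2009-12-13

2009-12-13


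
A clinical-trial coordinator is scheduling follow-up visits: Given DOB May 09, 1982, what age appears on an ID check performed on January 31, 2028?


Birth: 1982-05-09
Reference: 2028-01-31
Year difference: 2028 - 1982 = 46
Has birthday (05-09) occurred by 01-31? No
Birthday not yet reached this year -> subtract 1
Age in full years: 45

45


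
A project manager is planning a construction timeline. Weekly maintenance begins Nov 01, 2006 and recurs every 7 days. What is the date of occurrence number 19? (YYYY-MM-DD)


First occurrence: 2006-11-01 (occurrence 1)
Each occurrence is 7 days after the previous.
Occurrence 19 is 18 weeks after the first.
18 weeks = 126 days
2006-11-01 + 126 days = 2007-03-07

2007-03-07


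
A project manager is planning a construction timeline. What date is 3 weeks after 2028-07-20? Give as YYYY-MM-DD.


Start: 2028-07-20
Weeks to add: 3
Convert to days: 3 x 7 = 21 days
Add 21 days to 2028-07-20
Result: 2028-08-10

2028-08-10


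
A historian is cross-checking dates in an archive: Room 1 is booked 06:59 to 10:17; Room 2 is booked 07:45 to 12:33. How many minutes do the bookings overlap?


Interval A: [419, 617] minutes from midnight
Interval B: [465, 753] minutes from midnight
Overlap start = max(419, 465) = 465
Overlap end = min(617, 753) = 617
Overlap = 617 - 465 = 152 minutes

152


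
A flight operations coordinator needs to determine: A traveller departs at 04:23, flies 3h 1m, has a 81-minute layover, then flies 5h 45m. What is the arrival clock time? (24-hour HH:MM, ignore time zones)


Depart: 04:23
Leg 1: +181 min -> 07:24
Layover: +81 min -> 08:45
Leg 2: +345 min -> 14:30
Total travel: 607 minutes = 10h 7m
Arrival: 14:30

14:30


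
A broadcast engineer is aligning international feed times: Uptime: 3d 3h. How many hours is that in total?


Days: 3
Extra hours: 3
Hours per day: 24
Days to hours: 3 x 24 = 72
Total: 72 + 3 = 75

75


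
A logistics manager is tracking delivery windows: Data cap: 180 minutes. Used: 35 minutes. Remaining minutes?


Total budget: 180 minutes
Time used: 35 minutes
Remaining: 180 - 35 = 145 minutes
Percent used: 19.4%
Percent remaining: 80.6%

145


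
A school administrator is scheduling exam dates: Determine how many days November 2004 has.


Month: November
Year: 2004
November is a 30-day month
Total: 30 days

30


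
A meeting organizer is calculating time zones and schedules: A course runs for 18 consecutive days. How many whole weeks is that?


Total days: 18
Days per week: 7
Division: 18 / 7 = 2 remainder 4
Complete weeks: 2
Remaining days: 4

2


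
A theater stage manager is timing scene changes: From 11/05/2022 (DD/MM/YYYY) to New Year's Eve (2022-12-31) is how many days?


Start: May 11, 2022
End: December 31, 2022
Days left in May: 20
June: 30
July: 31
August: 31
September: 30
... plus remaining months
Sum of remaining months: 214
Total: 20 + 214 = 234

234


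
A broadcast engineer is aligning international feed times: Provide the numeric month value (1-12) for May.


Calendar month order:
4. April
5. May <--
6. June
May is month number 5

5


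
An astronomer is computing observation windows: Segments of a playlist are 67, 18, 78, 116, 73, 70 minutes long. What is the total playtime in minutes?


Durations: 67, 18, 78, 116, 73, 70
Running sum: 67
+ 18 = 85
+ 78 = 163
+ 116 = 279
+ 73 = 352
+ 70 = 422
Total duration: 422 minutes
That is 7 hours and 2 minutes

422


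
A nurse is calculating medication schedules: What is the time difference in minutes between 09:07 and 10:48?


Start time: 09:07 = 547 minutes from midnight
End time: 10:48 = 648 minutes from midnight
Difference: 648 - 547 = 101 minutes
That is 1 hours and 41 minutes

101


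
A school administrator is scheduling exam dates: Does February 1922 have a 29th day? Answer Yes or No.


Year: 1922
Divisible by 4? 1922 / 4 = 480.5 -> No
Not divisible by 4, so NOT a leap year

No


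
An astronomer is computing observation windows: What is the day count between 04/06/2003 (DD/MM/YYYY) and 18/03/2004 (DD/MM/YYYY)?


Start date: 2003-06-04
End date: 2004-03-18
Jun 2003: +27 days
Jul 2003: +31 days
Aug 2003: +31 days
... (7 more months)
Total: 288 days

288


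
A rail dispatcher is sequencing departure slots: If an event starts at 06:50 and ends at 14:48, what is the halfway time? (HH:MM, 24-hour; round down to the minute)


Start time: 06:50 = 410 minutes from midnight
End time: 14:48 = 888 minutes from midnight
Sum: 410 + 888 = 1298
Midpoint: 1298 / 2 = 649 minutes
Convert: 649 / 60 = 10 hours, 49 minutes
Result: 10:49

10:49


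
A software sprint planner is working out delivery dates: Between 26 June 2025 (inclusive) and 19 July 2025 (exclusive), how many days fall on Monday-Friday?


Start: 2025-06-26 (Thursday)
End (exclusive): 2025-07-19 (Saturday)
Total calendar days: 23
Full weeks: 23 // 7 = 3 -> 15 weekdays
Remaining 2 days starting on Thursday:
  Thu(w), Fri(w) -> 2 weekdays
Total business days: 15 + 2 = 17

17


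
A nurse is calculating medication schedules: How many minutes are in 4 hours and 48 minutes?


Hours: 4
Minutes: 48
Convert hours to minutes: 4 x 60 = 240
Add remaining minutes: 240 + 48 = 288

288


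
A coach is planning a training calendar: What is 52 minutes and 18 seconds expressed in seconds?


Minutes: 52
Extra seconds: 18
Seconds per minute: 60
Minutes to seconds: 52 x 60 = 3120
Total: 3120 + 18 = 3138

3138


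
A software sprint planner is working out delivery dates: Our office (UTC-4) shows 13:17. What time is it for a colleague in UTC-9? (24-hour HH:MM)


Local time: 13:17 at UTC-4 (offset -4h)
Target zone: UTC-9 (offset -9h)
Difference: -9 - (-4) = -5 hours
Calculation: 13 + (-5) = 8
Result: 08:17

08:17


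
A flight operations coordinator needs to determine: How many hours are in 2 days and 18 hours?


Days: 2
Extra hours: 18
Hours per day: 24
Days to hours: 2 x 24 = 48
Total: 48 + 18 = 66

66


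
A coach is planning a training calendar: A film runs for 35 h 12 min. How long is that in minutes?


Hours: 35
Minutes: 12
Convert hours to minutes: 35 x 60 = 2100
Add remaining minutes: 2100 + 12 = 2112

2112


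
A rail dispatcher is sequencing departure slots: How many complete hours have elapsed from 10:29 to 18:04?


Start: 10:29
End: 18:04
Hour difference: 18 - 10 = 8 hours
Minute difference: 4 - 29 = -25 minutes
Total minutes: 455
Complete hours: 455 / 60 = 7 (remainder 35)

7


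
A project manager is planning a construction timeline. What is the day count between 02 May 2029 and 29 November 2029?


Start date: 2029-05-02
End date: 2029-11-29
May 2029: +30 days
Jun 2029: +30 days
Jul 2029: +31 days
... (4 more months)
Total: 211 days

211


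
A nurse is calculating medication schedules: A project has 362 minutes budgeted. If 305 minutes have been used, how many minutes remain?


Total budget: 362 minutes
Time used: 305 minutes
Remaining: 362 - 305 = 57 minutes
Percent used: 84.3%
Percent remaining: 15.7%

57


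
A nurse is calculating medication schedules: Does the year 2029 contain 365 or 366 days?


Year: 2029
Check leap year rules:
Divisible by 4? No
2029 is not a leap year
Days: 365

365


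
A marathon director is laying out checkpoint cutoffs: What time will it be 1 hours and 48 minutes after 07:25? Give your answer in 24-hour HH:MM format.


Start time: 07:25
Adding: 1 hours 48 minutes
Minutes: 25 + 48 = 73
Minute overflow: 73 >= 60, so carry 1 hour, minutes = 13
Hours: 7 + 1 + 1 = 9
Result: 09:13

09:13


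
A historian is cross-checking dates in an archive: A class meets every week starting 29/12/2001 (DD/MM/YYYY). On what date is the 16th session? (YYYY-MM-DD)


First occurrence: 2001-12-29 (occurrence 1)
Each occurrence is 7 days after the previous.
Occurrence 16 is 15 weeks after the first.
15 weeks = 105 days
2001-12-29 + 105 days = 2002-04-13

2002-04-13


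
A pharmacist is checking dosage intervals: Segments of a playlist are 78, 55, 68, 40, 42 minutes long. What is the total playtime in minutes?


Durations: 78, 55, 68, 40, 42
Running sum: 78
+ 55 = 133
+ 68 = 201
+ 40 = 241
+ 42 = 283
Total duration: 283 minutes
That is 4 hours and 43 minutes

283


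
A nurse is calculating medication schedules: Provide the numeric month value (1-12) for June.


Calendar month order:
5. May
6. June <--
7. July
June is month number 6

6


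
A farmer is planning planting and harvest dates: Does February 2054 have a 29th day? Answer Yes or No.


Year: 2054
Divisible by 4? 2054 / 4 = 513.5 -> No
Not divisible by 4, so NOT a leap year

No


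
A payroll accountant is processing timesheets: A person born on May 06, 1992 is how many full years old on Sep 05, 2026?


Birth: 1992-05-06
Reference: 2026-09-05
Year difference: 2026 - 1992 = 34
Has birthday (05-06) occurred by 09-05? Yes
Age in full years: 34

34


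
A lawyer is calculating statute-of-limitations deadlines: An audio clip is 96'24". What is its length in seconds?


Minutes: 96
Seconds: 24
Convert minutes to seconds: 96 x 60 = 5760
Add remaining seconds: 5760 + 24 = 5784

5784


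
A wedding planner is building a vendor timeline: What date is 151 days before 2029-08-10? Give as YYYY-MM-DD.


Start: 2029-08-10
Subtracting 151 days
Days already passed in August: 10
After going back through August: 141 more days to subtract
July 2029: 31 days, 110 remaining
June 2029: 30 days, 80 remaining
May 2029: 31 days, 49 remaining
April 2029: 30 days, 19 remaining
Result: 2029-03-12

2029-03-12


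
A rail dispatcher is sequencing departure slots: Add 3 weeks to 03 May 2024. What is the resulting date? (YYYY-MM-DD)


Start: 2024-05-03
Weeks to add: 3
Convert to days: 3 x 7 = 21 days
Add 21 days to 2024-05-03
Result: 2024-05-24

2024-05-24


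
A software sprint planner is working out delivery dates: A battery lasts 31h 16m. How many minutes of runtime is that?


Hours: 31
Extra minutes: 16
Minutes per hour: 60
Hours to minutes: 31 x 60 = 1860
Total: 1860 + 16 = 1876

1876


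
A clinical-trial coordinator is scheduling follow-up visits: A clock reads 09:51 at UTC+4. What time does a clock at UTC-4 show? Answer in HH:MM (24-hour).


Local time: 09:51 at UTC+4 (offset 4h)
Target zone: UTC-4 (offset -4h)
Difference: -4 - (4) = -8 hours
Calculation: 9 + (-8) = 1
Result: 01:51

01:51


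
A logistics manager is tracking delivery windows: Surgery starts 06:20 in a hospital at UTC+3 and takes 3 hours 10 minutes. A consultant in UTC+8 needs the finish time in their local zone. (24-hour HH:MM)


Start: 06:20 in UTC+3
Step 1 - add duration:
  minutes: 20 + 10 = 30
  hours: 6 + 3 + 0 = 9
  end in UTC+3: 09:30
Step 2 - convert UTC+3 -> UTC+8:
  offset difference: 8 - (3) = 5 hours
  9 + (5) = 14 -> mod 24 = 14
Result: 14:30 in UTC+8

14:30


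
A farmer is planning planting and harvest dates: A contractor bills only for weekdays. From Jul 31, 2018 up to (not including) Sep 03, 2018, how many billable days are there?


Start: 2018-07-31 (Tuesday)
End (exclusive): 2018-09-03 (Monday)
Total calendar days: 34
Full weeks: 34 // 7 = 4 -> 20 weekdays
Remaining 6 days starting on Tuesday:
  Tue(w), Wed(w), Thu(w), Fri(w), Sat(-), Sun(-) -> 4 weekdays
Total business days: 20 + 4 = 24

24


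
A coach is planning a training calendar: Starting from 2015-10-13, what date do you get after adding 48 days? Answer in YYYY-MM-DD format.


Start: 2015-10-13
Adding 48 days
Days remaining in October: 18
After October: 30 days still to add
November 2015 has 30 days, need 30
Result: 2015-11-30

2015-11-30


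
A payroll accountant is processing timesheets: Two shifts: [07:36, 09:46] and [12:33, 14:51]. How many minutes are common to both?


Interval A: [456, 586] minutes from midnight
Interval B: [753, 891] minutes from midnight
Overlap start = max(456, 753) = 753
Overlap end = min(586, 891) = 586
End <= start, so the intervals do not overlap: 0 minutes

0


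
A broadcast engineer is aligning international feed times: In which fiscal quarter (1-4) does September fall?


Month: September (month 9)
Q1: January-March (months 1-3)
Q2: April-June (months 4-6)
Q3: July-September (months 7-9)
Q4: October-December (months 10-12)
Month 9 falls in Q3

3


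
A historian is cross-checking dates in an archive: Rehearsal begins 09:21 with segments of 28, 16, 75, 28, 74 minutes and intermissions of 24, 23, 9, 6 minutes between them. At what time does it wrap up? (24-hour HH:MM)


Start: 09:21 = 561 min from midnight
  after task 1 (28 min): 09:49
  after break (24 min): 10:13
  after task 2 (16 min): 10:29
  after break (23 min): 10:52
  after task 3 (75 min): 12:07
  after break (9 min): 12:16
  after task 4 (28 min): 12:44
  after break (6 min): 12:50
  after task 5 (74 min): 14:04
Total elapsed: 283 minutes
End time: 14:04

14:04


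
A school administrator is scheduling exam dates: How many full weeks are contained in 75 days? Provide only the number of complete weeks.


Total days: 75
Days per week: 7
Division: 75 / 7 = 10 remainder 5
Complete weeks: 10
Remaining days: 5

10


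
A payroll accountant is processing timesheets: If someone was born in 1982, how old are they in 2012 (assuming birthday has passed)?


Birth year: 1982
Current year: 2012
Age = current year - birth year
Age = 2012 - 1982 = 30

30


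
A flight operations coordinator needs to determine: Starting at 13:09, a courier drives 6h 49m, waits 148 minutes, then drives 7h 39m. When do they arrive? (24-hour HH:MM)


Depart: 13:09
Leg 1: +409 min -> 19:58
Layover: +148 min -> 22:26
Leg 2: +459 min -> 06:05
Total travel: 1016 minutes = 16h 56m
Arrival: 06:05

06:05


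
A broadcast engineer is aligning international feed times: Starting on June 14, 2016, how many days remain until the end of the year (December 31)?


Start: June 14, 2016
End: December 31, 2016
Days left in June: 16
July: 31
August: 31
September: 30
October: 31
... plus remaining months
Sum of remaining months: 184
Total: 16 + 184 = 200

200


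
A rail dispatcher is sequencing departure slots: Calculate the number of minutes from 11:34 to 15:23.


Start time: 11:34 = 694 minutes from midnight
End time: 15:23 = 923 minutes from midnight
Difference: 923 - 694 = 229 minutes
That is 3 hours and 49 minutes

229


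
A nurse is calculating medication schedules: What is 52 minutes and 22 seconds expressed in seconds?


Minutes: 52
Extra seconds: 22
Seconds per minute: 60
Minutes to seconds: 52 x 60 = 3120
Total: 3120 + 22 = 3142

3142


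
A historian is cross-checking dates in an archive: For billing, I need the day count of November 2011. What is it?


Month: November
Year: 2011
November is a 30-day month
Total: 30 days

30


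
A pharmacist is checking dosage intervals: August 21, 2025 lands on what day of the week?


Date: 2025-08-21
January 1, 2025 is a Wednesday
Day of year: 233
Offset from Jan 1: 232 days
232 mod 7 = 1
Result: Thursday

Thursday


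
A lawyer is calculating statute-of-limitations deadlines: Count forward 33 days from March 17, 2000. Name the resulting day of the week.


Start: 2000-03-17 (Friday)
Step 1 - find target date: add 33 days
  2000-03-17 + 33 days = 2000-04-19
Step 2 - day of week:
  33 mod 7 = 5
  Friday + 5 days -> Wednesday
Result: Wednesday (2000-04-19)

Wednesday


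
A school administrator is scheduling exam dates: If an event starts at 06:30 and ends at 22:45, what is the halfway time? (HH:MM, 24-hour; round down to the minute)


Start time: 06:30 = 390 minutes from midnight
End time: 22:45 = 1365 minutes from midnight
Sum: 390 + 1365 = 1755
Midpoint: 1755 / 2 = 877 minutes
Convert: 877 / 60 = 14 hours, 37 minutes
Result: 14:37

14:37


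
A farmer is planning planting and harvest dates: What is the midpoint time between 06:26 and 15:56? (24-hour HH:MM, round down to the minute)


Start time: 06:26 = 386 minutes from midnight
End time: 15:56 = 956 minutes from midnight
Sum: 386 + 956 = 1342
Midpoint: 1342 / 2 = 671 minutes
Convert: 671 / 60 = 11 hours, 11 minutes
Result: 11:11

11:11


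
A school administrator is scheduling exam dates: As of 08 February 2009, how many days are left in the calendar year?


Start: February 08, 2009
End: December 31, 2009
Days left in February: 20
March: 31
April: 30
May: 31
June: 30
... plus remaining months
Sum of remaining months: 306
Total: 20 + 306 = 326

326


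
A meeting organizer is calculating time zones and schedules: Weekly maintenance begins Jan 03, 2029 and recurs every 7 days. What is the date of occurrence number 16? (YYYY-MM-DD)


First occurrence: 2029-01-03 (occurrence 1)
Each occurrence is 7 days after the previous.
Occurrence 16 is 15 weeks after the first.
15 weeks = 105 days
2029-01-03 + 105 days = 2029-04-18

2029-04-18


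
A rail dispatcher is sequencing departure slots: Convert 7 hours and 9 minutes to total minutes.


Hours: 7
Extra minutes: 9
Minutes per hour: 60
Hours to minutes: 7 x 60 = 420
Total: 420 + 9 = 429

429


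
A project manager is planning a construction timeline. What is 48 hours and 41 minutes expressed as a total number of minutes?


Hours: 48
Minutes: 41
Convert hours to minutes: 48 x 60 = 2880
Add remaining minutes: 2880 + 41 = 2921

2921


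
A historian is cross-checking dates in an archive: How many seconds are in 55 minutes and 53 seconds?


Minutes: 55
Extra seconds: 53
Seconds per minute: 60
Minutes to seconds: 55 x 60 = 3300
Total: 3300 + 53 = 3353

3353


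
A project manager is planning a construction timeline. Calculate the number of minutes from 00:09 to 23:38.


Start time: 00:09 = 9 minutes from midnight
End time: 23:38 = 1418 minutes from midnight
Difference: 1418 - 9 = 1409 minutes
That is 23 hours and 29 minutes

1409


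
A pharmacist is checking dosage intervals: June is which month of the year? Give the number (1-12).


Calendar month order:
5. May
6. June <--
7. July
June is month number 6

6


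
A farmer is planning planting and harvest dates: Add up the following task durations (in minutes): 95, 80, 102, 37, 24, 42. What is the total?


Durations: 95, 80, 102, 37, 24, 42
Running sum: 95
+ 80 = 175
+ 102 = 277
+ 37 = 314
+ 24 = 338
+ 42 = 380
Total duration: 380 minutes
That is 6 hours and 20 minutes

380


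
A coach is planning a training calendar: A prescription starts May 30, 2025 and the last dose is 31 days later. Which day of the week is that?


Start: 2025-05-30 (Friday)
Step 1 - find target date: add 31 days
  2025-05-30 + 31 days = 2025-06-30
Step 2 - day of week:
  31 mod 7 = 3
  Friday + 3 days -> Monday
Result: Monday (2025-06-30)

Monday


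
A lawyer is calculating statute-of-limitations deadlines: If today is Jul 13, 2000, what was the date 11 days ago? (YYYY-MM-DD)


Start: 2000-07-13
Subtracting 11 days
Days already passed in July: 13
Result: 2000-07-02

2000-07-02


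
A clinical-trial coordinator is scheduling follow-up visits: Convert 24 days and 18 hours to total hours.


Days: 24
Extra hours: 18
Hours per day: 24
Days to hours: 24 x 24 = 576
Total: 576 + 18 = 594

594


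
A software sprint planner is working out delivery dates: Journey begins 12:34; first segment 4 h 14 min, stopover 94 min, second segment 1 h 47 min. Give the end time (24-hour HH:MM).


Depart: 12:34
Leg 1: +254 min -> 16:48
Layover: +94 min -> 18:22
Leg 2: +107 min -> 20:09
Total travel: 455 minutes = 7h 35m
Arrival: 20:09

20:09


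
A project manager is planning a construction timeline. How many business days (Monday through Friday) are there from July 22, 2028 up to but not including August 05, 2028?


Start: 2028-07-22 (Saturday)
End (exclusive): 2028-08-05 (Saturday)
Total calendar days: 14
Full weeks: 14 // 7 = 2 -> 10 weekdays
Remaining 0 days starting on Saturday:
Total business days: 10 + 0 = 10

10


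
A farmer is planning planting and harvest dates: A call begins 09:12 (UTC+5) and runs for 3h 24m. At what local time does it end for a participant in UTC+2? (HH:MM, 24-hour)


Start: 09:12 in UTC+5
Step 1 - add duration:
  minutes: 12 + 24 = 36
  hours: 9 + 3 + 0 = 12
  end in UTC+5: 12:36
Step 2 - convert UTC+5 -> UTC+2:
  offset difference: 2 - (5) = -3 hours
  12 + (-3) = 9 -> mod 24 = 9
Result: 09:36 in UTC+2

09:36


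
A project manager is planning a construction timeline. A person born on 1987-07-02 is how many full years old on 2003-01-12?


Birth: 1987-07-02
Reference: 2003-01-12
Year difference: 2003 - 1987 = 16
Has birthday (07-02) occurred by 01-12? No
Birthday not yet reached this year -> subtract 1
Age in full years: 15

15


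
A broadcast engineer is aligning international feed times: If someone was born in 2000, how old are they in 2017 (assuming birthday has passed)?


Birth year: 2000
Current year: 2017
Age = current year - birth year
Age = 2017 - 2000 = 17

17


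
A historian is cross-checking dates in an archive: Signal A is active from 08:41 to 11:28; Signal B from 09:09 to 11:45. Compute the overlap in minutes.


Interval A: [521, 688] minutes from midnight
Interval B: [549, 705] minutes from midnight
Overlap start = max(521, 549) = 549
Overlap end = min(688, 705) = 688
Overlap = 688 - 549 = 139 minutes

139


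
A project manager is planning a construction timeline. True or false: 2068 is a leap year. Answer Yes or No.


Year: 2068
Divisible by 4? 2068 / 4 = 517.0 -> Yes
Divisible by 100? 2068 / 100 = 20.68 -> No
Divisible by 4 but not 100, so it IS a leap year

Yes


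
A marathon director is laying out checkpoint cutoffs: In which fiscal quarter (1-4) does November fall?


Month: November (month 11)
Q1: January-March (months 1-3)
Q2: April-June (months 4-6)
Q3: July-September (months 7-9)
Q4: October-December (months 10-12)
Month 11 falls in Q4

4


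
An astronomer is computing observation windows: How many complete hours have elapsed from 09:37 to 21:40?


Start: 09:37
End: 21:40
Hour difference: 21 - 9 = 12 hours
Minute difference: 40 - 37 = 3 minutes
Total minutes: 723
Complete hours: 723 / 60 = 12 (remainder 3)

12


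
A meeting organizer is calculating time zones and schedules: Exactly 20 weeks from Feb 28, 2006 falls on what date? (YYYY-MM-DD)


Start: 2006-02-28
Weeks to add: 20
Convert to days: 20 x 7 = 140 days
Add 140 days to 2006-02-28
Result: 2006-07-18

2006-07-18


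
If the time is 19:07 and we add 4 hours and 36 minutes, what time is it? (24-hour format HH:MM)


Start time: 19:07
Adding: 4 hours 36 minutes
Minutes: 7 + 36 = 43
Hours: 19 + 4 + 0 = 23
Result: 23:43

23:43


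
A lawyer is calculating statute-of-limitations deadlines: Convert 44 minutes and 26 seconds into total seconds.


Minutes: 44
Seconds: 26
Convert minutes to seconds: 44 x 60 = 2640
Add remaining seconds: 2640 + 26 = 2666

2666


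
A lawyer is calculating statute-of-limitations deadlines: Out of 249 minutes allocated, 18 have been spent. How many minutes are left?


Total budget: 249 minutes
Time used: 18 minutes
Remaining: 249 - 18 = 231 minutes
Percent used: 7.2%
Percent remaining: 92.8%

231


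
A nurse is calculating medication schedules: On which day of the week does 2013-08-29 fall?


Date: 2013-08-29
January 1, 2013 is a Tuesday
Day of year: 241
Offset from Jan 1: 240 days
240 mod 7 = 2
Result: Thursday

Thursday


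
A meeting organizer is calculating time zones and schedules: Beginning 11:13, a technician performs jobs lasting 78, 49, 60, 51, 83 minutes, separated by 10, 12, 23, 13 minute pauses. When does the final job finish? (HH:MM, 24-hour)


Start: 11:13 = 673 min from midnight
  after task 1 (78 min): 12:31
  after break (10 min): 12:41
  after task 2 (49 min): 13:30
  after break (12 min): 13:42
  after task 3 (60 min): 14:42
  after break (23 min): 15:05
  after task 4 (51 min): 15:56
  after break (13 min): 16:09
  after task 5 (83 min): 17:32
Total elapsed: 379 minutes
End time: 17:32

17:32


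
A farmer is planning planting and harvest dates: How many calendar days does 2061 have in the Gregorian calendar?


Year: 2061
Check leap year rules:
Divisible by 4? No
2061 is not a leap year
Days: 365

365


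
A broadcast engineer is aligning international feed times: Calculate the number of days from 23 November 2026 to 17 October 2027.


Start date: 2026-11-23
End date: 2027-10-17
Nov 2026: +8 days
Dec 2026: +31 days
Jan 2027: +31 days
... (9 more months)
Total: 328 days

328


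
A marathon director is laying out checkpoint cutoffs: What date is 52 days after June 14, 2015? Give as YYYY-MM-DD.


Start: 2015-06-14
Adding 52 days
Days remaining in June: 16
After June: 36 days still to add
July 2015: 31 days, 5 remaining
August 2015 has 31 days, need 5
Result: 2015-08-05

2015-08-05


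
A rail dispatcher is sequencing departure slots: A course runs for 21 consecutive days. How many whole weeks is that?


Total days: 21
Days per week: 7
Division: 21 / 7 = 3 remainder 0
Complete weeks: 3
Remaining days: 0

3


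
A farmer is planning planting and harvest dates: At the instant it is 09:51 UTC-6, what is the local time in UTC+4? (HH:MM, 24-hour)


Local time: 09:51 at UTC-6 (offset -6h)
Target zone: UTC+4 (offset 4h)
Difference: 4 - (-6) = 10 hours
Calculation: 9 + (10) = 19
Result: 19:51

19:51


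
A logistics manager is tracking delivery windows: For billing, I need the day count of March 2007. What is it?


Month: March
Year: 2007
March is a 31-day month
Total: 31 days

31


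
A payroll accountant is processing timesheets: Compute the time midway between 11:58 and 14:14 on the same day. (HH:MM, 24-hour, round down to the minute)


Start time: 11:58 = 718 minutes from midnight
End time: 14:14 = 854 minutes from midnight
Sum: 718 + 854 = 1572
Midpoint: 1572 / 2 = 786 minutes
Convert: 786 / 60 = 13 hours, 6 minutes
Result: 13:06

13:06


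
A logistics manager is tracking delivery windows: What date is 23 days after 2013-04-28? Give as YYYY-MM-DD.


Start: 2013-04-28
Adding 23 days
Days remaining in April: 2
After April: 21 days still to add
May 2013 has 31 days, need 21
Result: 2013-05-21

2013-05-21


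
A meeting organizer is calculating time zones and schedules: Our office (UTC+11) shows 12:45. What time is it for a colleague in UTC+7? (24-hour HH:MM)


Local time: 12:45 at UTC+11 (offset 11h)
Target zone: UTC+7 (offset 7h)
Difference: 7 - (11) = -4 hours
Calculation: 12 + (-4) = 8
Result: 08:45

08:45


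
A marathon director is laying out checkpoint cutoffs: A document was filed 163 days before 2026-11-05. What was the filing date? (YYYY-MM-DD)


Start: 2026-11-05
Subtracting 163 days
Days already passed in November: 5
After going back through November: 158 more days to subtract
October 2026: 31 days, 127 remaining
September 2026: 30 days, 97 remaining
August 2026: 31 days, 66 remaining
July 2026: 31 days, 35 remaining
Result: 2026-05-26

2026-05-26


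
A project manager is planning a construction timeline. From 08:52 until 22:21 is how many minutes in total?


Start time: 08:52 = 532 minutes from midnight
End time: 22:21 = 1341 minutes from midnight
Difference: 1341 - 532 = 809 minutes
That is 13 hours and 29 minutes

809


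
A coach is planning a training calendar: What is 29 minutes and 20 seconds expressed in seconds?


Minutes: 29
Extra seconds: 20
Seconds per minute: 60
Minutes to seconds: 29 x 60 = 1740
Total: 1740 + 20 = 1760

1760


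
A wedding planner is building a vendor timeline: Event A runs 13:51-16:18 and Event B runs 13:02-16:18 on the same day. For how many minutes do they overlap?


Interval A: [831, 978] minutes from midnight
Interval B: [782, 978] minutes from midnight
Overlap start = max(831, 782) = 831
Overlap end = min(978, 978) = 978
Overlap = 978 - 831 = 147 minutes

147


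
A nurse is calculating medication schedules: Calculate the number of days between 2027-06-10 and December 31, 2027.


Start: June 10, 2027
End: December 31, 2027
Days left in June: 20
July: 31
August: 31
September: 30
October: 31
... plus remaining months
Sum of remaining months: 184
Total: 20 + 184 = 204

204


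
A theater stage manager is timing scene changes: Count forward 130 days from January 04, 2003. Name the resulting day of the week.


Start: 2003-01-04 (Saturday)
Step 1 - find target date: add 130 days
  2003-01-04 + 130 days = 2003-05-14
Step 2 - day of week:
  130 mod 7 = 4
  Saturday + 4 days -> Wednesday
Result: Wednesday (2003-05-14)

Wednesday


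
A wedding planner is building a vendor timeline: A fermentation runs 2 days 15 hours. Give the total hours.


Days: 2
Extra hours: 15
Hours per day: 24
Days to hours: 2 x 24 = 48
Total: 48 + 15 = 63

63


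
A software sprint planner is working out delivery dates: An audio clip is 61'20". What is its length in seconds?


Minutes: 61
Seconds: 20
Convert minutes to seconds: 61 x 60 = 3660
Add remaining seconds: 3660 + 20 = 3680

3680


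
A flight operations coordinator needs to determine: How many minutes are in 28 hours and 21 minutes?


Hours: 28
Minutes: 21
Convert hours to minutes: 28 x 60 = 1680
Add remaining minutes: 1680 + 21 = 1701

1701


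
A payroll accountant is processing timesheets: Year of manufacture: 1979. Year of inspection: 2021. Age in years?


Birth year: 1979
Current year: 2021
Age = current year - birth year
Age = 2021 - 1979 = 42

42


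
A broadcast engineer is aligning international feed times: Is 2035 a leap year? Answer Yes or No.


Year: 2035
Divisible by 4? 2035 / 4 = 508.75 -> No
Not divisible by 4, so NOT a leap year

No


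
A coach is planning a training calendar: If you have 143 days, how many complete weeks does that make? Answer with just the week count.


Total days: 143
Days per week: 7
Division: 143 / 7 = 20 remainder 3
Complete weeks: 20
Remaining days: 3

20


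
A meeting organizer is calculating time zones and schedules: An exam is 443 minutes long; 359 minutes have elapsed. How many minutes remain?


Total budget: 443 minutes
Time used: 359 minutes
Remaining: 443 - 359 = 84 minutes
Percent used: 81.0%
Percent remaining: 19.0%

84


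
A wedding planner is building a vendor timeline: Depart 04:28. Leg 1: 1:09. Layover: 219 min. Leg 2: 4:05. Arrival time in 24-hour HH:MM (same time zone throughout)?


Depart: 04:28
Leg 1: +69 min -> 05:37
Layover: +219 min -> 09:16
Leg 2: +245 min -> 13:21
Total travel: 533 minutes = 8h 53m
Arrival: 13:21

13:21


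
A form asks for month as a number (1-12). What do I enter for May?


Calendar month order:
4. April
5. May <--
6. June
May is month number 5

5


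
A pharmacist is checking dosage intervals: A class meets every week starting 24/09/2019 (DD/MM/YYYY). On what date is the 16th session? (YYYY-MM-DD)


First occurrence: 2019-09-24 (occurrence 1)
Each occurrence is 7 days after the previous.
Occurrence 16 is 15 weeks after the first.
15 weeks = 105 days
2019-09-24 + 105 days = 2020-01-07

2020-01-07


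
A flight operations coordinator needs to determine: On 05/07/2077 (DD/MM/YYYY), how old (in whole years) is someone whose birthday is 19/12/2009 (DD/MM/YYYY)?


Birth: 2009-12-19
Reference: 2077-07-05
Year difference: 2077 - 2009 = 68
Has birthday (12-19) occurred by 07-05? No
Birthday not yet reached this year -> subtract 1
Age in full years: 67

67


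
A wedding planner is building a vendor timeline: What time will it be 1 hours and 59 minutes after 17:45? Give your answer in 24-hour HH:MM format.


Start time: 17:45
Adding: 1 hours 59 minutes
Minutes: 45 + 59 = 104
Minute overflow: 104 >= 60, so carry 1 hour, minutes = 44
Hours: 17 + 1 + 1 = 19
Result: 19:44

19:44


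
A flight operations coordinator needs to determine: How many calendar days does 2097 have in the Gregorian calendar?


Year: 2097
Check leap year rules:
Divisible by 4? No
2097 is not a leap year
Days: 365

365


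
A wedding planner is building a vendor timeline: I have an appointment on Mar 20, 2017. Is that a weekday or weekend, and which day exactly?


Date: 2017-03-20
January 1, 2017 is a Sunday
Day of year: 79
Offset from Jan 1: 78 days
78 mod 7 = 1
Result: Monday

Monday


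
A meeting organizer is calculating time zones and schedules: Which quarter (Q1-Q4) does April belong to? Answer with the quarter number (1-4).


Month: April (month 4)
Q1: January-March (months 1-3)
Q2: April-June (months 4-6)
Q3: July-September (months 7-9)
Q4: October-December (months 10-12)
Month 4 falls in Q2

2


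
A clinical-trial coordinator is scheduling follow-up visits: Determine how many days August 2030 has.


Month: August
Year: 2030
August is a 31-day month
Total: 31 days

31


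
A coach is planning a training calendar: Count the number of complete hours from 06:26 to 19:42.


Start: 06:26
End: 19:42
Hour difference: 19 - 6 = 13 hours
Minute difference: 42 - 26 = 16 minutes
Total minutes: 796
Complete hours: 796 / 60 = 13 (remainder 16)

13


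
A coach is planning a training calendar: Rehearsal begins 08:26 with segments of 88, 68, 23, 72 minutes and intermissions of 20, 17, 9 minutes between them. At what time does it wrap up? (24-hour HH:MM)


Start: 08:26 = 506 min from midnight
  after task 1 (88 min): 09:54
  after break (20 min): 10:14
  after task 2 (68 min): 11:22
  after break (17 min): 11:39
  after task 3 (23 min): 12:02
  after break (9 min): 12:11
  after task 4 (72 min): 13:23
Total elapsed: 297 minutes
End time: 13:23

13:23


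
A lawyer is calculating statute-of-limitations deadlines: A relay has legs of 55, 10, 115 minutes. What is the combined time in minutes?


Durations: 55, 10, 115
Running sum: 55
+ 10 = 65
+ 115 = 180
Total duration: 180 minutes
That is 3 hours and 0 minutes

180


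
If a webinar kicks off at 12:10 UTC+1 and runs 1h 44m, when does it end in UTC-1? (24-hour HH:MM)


Start: 12:10 in UTC+1
Step 1 - add duration:
  minutes: 10 + 44 = 54
  hours: 12 + 1 + 0 = 13
  end in UTC+1: 13:54
Step 2 - convert UTC+1 -> UTC-1:
  offset difference: -1 - (1) = -2 hours
  13 + (-2) = 11 -> mod 24 = 11
Result: 11:54 in UTC-1

11:54


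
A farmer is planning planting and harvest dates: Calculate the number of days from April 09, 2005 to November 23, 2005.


Start date: 2005-04-09
End date: 2005-11-23
Apr 2005: +22 days
May 2005: +31 days
Jun 2005: +30 days
... (5 more months)
Total: 228 days

228


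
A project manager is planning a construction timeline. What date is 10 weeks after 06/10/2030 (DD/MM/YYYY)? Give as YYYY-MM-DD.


Start: 2030-10-06
Weeks to add: 10
Convert to days: 10 x 7 = 70 days
Add 70 days to 2030-10-06
Result: 2030-12-15

2030-12-15


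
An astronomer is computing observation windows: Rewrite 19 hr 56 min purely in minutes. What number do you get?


Hours: 19
Extra minutes: 56
Minutes per hour: 60
Hours to minutes: 19 x 60 = 1140
Total: 1140 + 56 = 1196

1196


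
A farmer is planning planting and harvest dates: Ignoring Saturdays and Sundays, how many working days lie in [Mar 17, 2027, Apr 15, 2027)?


Start: 2027-03-17 (Wednesday)
End (exclusive): 2027-04-15 (Thursday)
Total calendar days: 29
Full weeks: 29 // 7 = 4 -> 20 weekdays
Remaining 1 days starting on Wednesday:
  Wed(w) -> 1 weekdays
Total business days: 20 + 1 = 21

21


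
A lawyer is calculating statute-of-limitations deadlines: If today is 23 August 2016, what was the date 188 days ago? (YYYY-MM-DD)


Start: 2016-08-23
Subtracting 188 days
Days already passed in August: 23
After going back through August: 165 more days to subtract
July 2016: 31 days, 134 remaining
June 2016: 30 days, 104 remaining
May 2016: 31 days, 73 remaining
April 2016: 30 days, 43 remaining
Result: 2016-02-17

2016-02-17


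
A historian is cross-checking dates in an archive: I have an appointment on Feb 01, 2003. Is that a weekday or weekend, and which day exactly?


Date: 2003-02-01
January 1, 2003 is a Wednesday
Day of year: 32
Offset from Jan 1: 31 days
31 mod 7 = 3
Result: Saturday

Saturday


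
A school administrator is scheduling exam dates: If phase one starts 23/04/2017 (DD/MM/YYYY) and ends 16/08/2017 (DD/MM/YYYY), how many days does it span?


Start date: 2017-04-23
End date: 2017-08-16
Apr 2017: +8 days
May 2017: +31 days
Jun 2017: +30 days
Jul 2017: +31 days
Aug 2017: +15 days
Total: 115 days

115


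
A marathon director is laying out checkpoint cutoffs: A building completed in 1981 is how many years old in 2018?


Birth year: 1981
Current year: 2018
Age = current year - birth year
Age = 2018 - 1981 = 37

37


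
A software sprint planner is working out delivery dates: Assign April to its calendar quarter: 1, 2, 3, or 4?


Month: April (month 4)
Q1: January-March (months 1-3)
Q2: April-June (months 4-6)
Q3: July-September (months 7-9)
Q4: October-December (months 10-12)
Month 4 falls in Q2

2


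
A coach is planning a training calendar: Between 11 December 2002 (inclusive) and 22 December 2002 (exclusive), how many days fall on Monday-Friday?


Start: 2002-12-11 (Wednesday)
End (exclusive): 2002-12-22 (Sunday)
Total calendar days: 11
Full weeks: 11 // 7 = 1 -> 5 weekdays
Remaining 4 days starting on Wednesday:
  Wed(w), Thu(w), Fri(w), Sat(-) -> 3 weekdays
Total business days: 5 + 3 = 8

8


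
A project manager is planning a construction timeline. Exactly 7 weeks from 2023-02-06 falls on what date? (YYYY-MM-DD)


Start: 2023-02-06
Weeks to add: 7
Convert to days: 7 x 7 = 49 days
Add 49 days to 2023-02-06
Result: 2023-03-27

2023-03-27
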